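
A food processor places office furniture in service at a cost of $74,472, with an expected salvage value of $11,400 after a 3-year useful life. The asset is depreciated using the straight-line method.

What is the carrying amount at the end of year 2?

Depreciable base = $74,472 − $11,400 = $63,072.
Annual expense = $63,072 / 3 = $21,024.
End of year 1: book value $53,448.
End of year 2: book value $32,424.

$32,424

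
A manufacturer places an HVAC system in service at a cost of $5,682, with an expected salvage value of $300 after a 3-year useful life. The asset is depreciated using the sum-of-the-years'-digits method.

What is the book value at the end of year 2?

$1,197

Depreciable base = $5,682 − $300 = $5,382.
Sum of the years' digits = 3+2+1 = 6.
Year 1: $5,382 × 3/6 = $2,691. Book value $2,991.
Year 2: $5,382 × 2/6 = $1,794. Book value $1,197.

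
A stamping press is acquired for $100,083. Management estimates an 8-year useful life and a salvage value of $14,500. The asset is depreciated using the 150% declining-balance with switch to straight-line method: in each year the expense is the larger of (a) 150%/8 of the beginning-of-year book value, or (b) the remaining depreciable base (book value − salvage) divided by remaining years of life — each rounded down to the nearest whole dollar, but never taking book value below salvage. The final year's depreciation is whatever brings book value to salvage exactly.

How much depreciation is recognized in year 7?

$6,980

Depreciable base = $100,083 − $14,500 = $85,583.
Year 1: DB = ⌊$100,083 × 150%/8⌋ = $18,765; SL = ⌊$85,583/8⌋ = $10,697 → take DB $18,765. Book value $81,318.
Year 2: DB = ⌊$81,318 × 150%/8⌋ = $15,247; SL = ⌊$66,818/7⌋ = $9,545 → take DB $15,247. Book value $66,071.
Year 3: DB = ⌊$66,071 × 150%/8⌋ = $12,388; SL = ⌊$51,571/6⌋ = $8,595 → take DB $12,388. Book value $53,683.
Year 4: DB = ⌊$53,683 × 150%/8⌋ = $10,065; SL = ⌊$39,183/5⌋ = $7,836 → take DB $10,065. Book value $43,618.
Year 5: DB = ⌊$43,618 × 150%/8⌋ = $8,178; SL = ⌊$29,118/4⌋ = $7,279 → take DB $8,178. Book value $35,440.
Year 6: DB = ⌊$35,440 × 150%/8⌋ = $6,645; SL = ⌊$20,940/3⌋ = $6,980 → take SL $6,980. Book value $28,460.
Year 7: DB = ⌊$28,460 × 150%/8⌋ = $5,336; SL = ⌊$13,960/2⌋ = $6,980 → take SL $6,980. Book value $21,480.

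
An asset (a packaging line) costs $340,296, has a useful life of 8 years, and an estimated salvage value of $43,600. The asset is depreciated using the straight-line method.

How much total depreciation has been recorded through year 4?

$148,348

Depreciable base = $340,296 − $43,600 = $296,696.
Annual expense = $296,696 / 8 = $37,087.
End of year 1: book value $303,209.
End of year 2: book value $266,122.
End of year 3: book value $229,035.
End of year 4: book value $191,948.
Accumulated through year 4 = $340,296 − $191,948 = $148,348.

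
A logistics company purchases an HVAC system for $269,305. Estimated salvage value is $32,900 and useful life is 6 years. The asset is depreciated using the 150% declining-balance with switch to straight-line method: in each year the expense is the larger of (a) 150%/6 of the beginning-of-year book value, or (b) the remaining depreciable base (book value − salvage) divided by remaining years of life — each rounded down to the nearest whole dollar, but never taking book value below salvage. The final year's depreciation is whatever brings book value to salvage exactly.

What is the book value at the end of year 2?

$151,485

Depreciable base = $269,305 − $32,900 = $236,405.
Year 1: DB = ⌊$269,305 × 150%/6⌋ = $67,326; SL = ⌊$236,405/6⌋ = $39,400 → take DB $67,326. Book value $201,979.
Year 2: DB = ⌊$201,979 × 150%/6⌋ = $50,494; SL = ⌊$169,079/5⌋ = $33,815 → take DB $50,494. Book value $151,485.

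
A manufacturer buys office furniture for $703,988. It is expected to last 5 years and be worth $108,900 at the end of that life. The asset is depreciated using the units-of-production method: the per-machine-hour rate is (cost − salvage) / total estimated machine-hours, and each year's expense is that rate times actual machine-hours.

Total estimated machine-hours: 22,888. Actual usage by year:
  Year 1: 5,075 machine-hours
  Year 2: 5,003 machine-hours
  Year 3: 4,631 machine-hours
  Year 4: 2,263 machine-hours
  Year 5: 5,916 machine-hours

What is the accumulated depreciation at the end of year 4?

Depreciable base = $703,988 − $108,900 = $595,088.
Rate = $595,088 / 22,888 machine-hours = $26 per machine-hour.
Year 1: 5,075 × $26 = $131,950. Book value $572,038.
Year 2: 5,003 × $26 = $130,078. Book value $441,960.
Year 3: 4,631 × $26 = $120,406. Book value $321,554.
Year 4: 2,263 × $26 = $58,838. Book value $262,716.
Accumulated through year 4 = $703,988 − $262,716 = $441,272.

$441,272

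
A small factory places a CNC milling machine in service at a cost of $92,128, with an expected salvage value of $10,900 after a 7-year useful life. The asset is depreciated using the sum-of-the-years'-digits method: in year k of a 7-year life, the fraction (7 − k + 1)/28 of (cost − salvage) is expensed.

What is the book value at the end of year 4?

Depreciable base = $92,128 − $10,900 = $81,228.
Sum of the years' digits = 7+6+5+4+3+2+1 = 28.
Year 1: $81,228 × 7/28 = $20,307. Book value $71,821.
Year 2: $81,228 × 6/28 = $17,406. Book value $54,415.
Year 3: $81,228 × 5/28 = $14,505. Book value $39,910.
Year 4: $81,228 × 4/28 = $11,604. Book value $28,306.

$28,306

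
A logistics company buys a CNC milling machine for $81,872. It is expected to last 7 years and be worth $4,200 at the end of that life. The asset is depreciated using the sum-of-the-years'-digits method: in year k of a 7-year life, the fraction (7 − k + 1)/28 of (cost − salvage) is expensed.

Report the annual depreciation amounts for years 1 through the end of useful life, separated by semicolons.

$19,418; $16,644; $13,870; $11,096; $8,322; $5,548; $2,774

Depreciable base = $81,872 − $4,200 = $77,672.
Sum of the years' digits = 7+6+5+4+3+2+1 = 28.
Year 1: $77,672 × 7/28 = $19,418. Book value $62,454.
Year 2: $77,672 × 6/28 = $16,644. Book value $45,810.
Year 3: $77,672 × 5/28 = $13,870. Book value $31,940.
Year 4: $77,672 × 4/28 = $11,096. Book value $20,844.
Year 5: $77,672 × 3/28 = $8,322. Book value $12,522.
Year 6: $77,672 × 2/28 = $5,548. Book value $6,974.
Year 7: $77,672 × 1/28 = $2,774. Book value $4,200.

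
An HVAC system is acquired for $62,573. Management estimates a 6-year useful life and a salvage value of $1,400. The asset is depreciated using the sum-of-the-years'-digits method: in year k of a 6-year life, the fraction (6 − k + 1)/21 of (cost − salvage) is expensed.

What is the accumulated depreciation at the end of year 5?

Depreciable base = $62,573 − $1,400 = $61,173.
Sum of the years' digits = 6+5+4+3+2+1 = 21.
Year 1: $61,173 × 6/21 = $17,478. Book value $45,095.
Year 2: $61,173 × 5/21 = $14,565. Book value $30,530.
Year 3: $61,173 × 4/21 = $11,652. Book value $18,878.
Year 4: $61,173 × 3/21 = $8,739. Book value $10,139.
Year 5: $61,173 × 2/21 = $5,826. Book value $4,313.
Accumulated through year 5 = $62,573 − $4,313 = $58,260.

$58,260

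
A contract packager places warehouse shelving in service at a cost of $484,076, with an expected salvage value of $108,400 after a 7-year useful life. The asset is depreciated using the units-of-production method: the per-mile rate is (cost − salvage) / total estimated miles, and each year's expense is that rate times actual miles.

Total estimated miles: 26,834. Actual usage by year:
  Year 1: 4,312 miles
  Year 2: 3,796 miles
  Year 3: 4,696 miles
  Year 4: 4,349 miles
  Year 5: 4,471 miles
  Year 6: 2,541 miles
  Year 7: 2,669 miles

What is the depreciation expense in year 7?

Depreciable base = $484,076 − $108,400 = $375,676.
Rate = $375,676 / 26,834 miles = $14 per mile.
Year 1: 4,312 × $14 = $60,368. Book value $423,708.
Year 2: 3,796 × $14 = $53,144. Book value $370,564.
Year 3: 4,696 × $14 = $65,744. Book value $304,820.
Year 4: 4,349 × $14 = $60,886. Book value $243,934.
Year 5: 4,471 × $14 = $62,594. Book value $181,340.
Year 6: 2,541 × $14 = $35,574. Book value $145,766.
Year 7: 2,669 × $14 = $37,366. Book value $108,400.

$37,366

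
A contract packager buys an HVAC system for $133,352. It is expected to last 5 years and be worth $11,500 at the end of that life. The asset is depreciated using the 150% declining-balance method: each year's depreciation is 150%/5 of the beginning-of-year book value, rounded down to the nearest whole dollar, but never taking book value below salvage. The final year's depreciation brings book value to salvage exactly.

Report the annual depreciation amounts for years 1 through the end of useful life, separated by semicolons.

$40,005; $28,004; $19,602; $13,722; $20,519

Depreciable base = $133,352 − $11,500 = $121,852.
Year 1: ⌊$133,352 × 150%/5⌋ = $40,005. Book value $93,347.
Year 2: ⌊$93,347 × 150%/5⌋ = $28,004. Book value $65,343.
Year 3: ⌊$65,343 × 150%/5⌋ = $19,602. Book value $45,741.
Year 4: ⌊$45,741 × 150%/5⌋ = $13,722. Book value $32,019.
Year 5 (final): $32,019 − $11,500 = $20,519. Book value $11,500.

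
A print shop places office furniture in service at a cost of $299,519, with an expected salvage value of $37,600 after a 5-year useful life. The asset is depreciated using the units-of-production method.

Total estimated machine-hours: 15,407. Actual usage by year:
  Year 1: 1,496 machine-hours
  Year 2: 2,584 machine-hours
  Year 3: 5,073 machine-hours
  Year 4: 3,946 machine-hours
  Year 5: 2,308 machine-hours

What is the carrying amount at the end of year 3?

Depreciable base = $299,519 − $37,600 = $261,919.
Rate = $261,919 / 15,407 machine-hours = $17 per machine-hour.
Year 1: 1,496 × $17 = $25,432. Book value $274,087.
Year 2: 2,584 × $17 = $43,928. Book value $230,159.
Year 3: 5,073 × $17 = $86,241. Book value $143,918.

$143,918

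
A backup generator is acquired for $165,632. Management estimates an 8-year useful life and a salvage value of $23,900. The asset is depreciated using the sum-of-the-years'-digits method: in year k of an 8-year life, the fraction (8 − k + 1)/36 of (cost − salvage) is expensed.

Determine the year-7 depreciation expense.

$7,874

Depreciable base = $165,632 − $23,900 = $141,732.
Sum of the years' digits = 8+7+6+5+4+3+2+1 = 36.
Year 1: $141,732 × 8/36 = $31,496. Book value $134,136.
Year 2: $141,732 × 7/36 = $27,559. Book value $106,577.
Year 3: $141,732 × 6/36 = $23,622. Book value $82,955.
Year 4: $141,732 × 5/36 = $19,685. Book value $63,270.
Year 5: $141,732 × 4/36 = $15,748. Book value $47,522.
Year 6: $141,732 × 3/36 = $11,811. Book value $35,711.
Year 7: $141,732 × 2/36 = $7,874. Book value $27,837.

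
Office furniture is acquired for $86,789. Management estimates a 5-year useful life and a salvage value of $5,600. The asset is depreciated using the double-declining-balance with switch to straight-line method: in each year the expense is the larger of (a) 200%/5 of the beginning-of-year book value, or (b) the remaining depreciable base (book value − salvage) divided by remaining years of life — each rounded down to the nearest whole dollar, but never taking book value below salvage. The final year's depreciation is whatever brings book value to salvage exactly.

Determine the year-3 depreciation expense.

$12,498

Depreciable base = $86,789 − $5,600 = $81,189.
Year 1: DB = ⌊$86,789 × 200%/5⌋ = $34,715; SL = ⌊$81,189/5⌋ = $16,237 → take DB $34,715. Book value $52,074.
Year 2: DB = ⌊$52,074 × 200%/5⌋ = $20,829; SL = ⌊$46,474/4⌋ = $11,618 → take DB $20,829. Book value $31,245.
Year 3: DB = ⌊$31,245 × 200%/5⌋ = $12,498; SL = ⌊$25,645/3⌋ = $8,548 → take DB $12,498. Book value $18,747.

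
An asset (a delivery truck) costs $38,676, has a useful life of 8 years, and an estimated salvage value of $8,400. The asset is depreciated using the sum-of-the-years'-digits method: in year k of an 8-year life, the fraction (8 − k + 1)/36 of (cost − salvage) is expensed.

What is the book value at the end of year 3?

Depreciable base = $38,676 − $8,400 = $30,276.
Sum of the years' digits = 8+7+6+5+4+3+2+1 = 36.
Year 1: $30,276 × 8/36 = $6,728. Book value $31,948.
Year 2: $30,276 × 7/36 = $5,887. Book value $26,061.
Year 3: $30,276 × 6/36 = $5,046. Book value $21,015.

$21,015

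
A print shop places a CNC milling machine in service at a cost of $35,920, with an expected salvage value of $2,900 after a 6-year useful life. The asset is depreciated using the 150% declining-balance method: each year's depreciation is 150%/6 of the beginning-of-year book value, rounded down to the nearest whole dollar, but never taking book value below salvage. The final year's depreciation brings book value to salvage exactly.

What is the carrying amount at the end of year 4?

Depreciable base = $35,920 − $2,900 = $33,020.
Year 1: ⌊$35,920 × 150%/6⌋ = $8,980. Book value $26,940.
Year 2: ⌊$26,940 × 150%/6⌋ = $6,735. Book value $20,205.
Year 3: ⌊$20,205 × 150%/6⌋ = $5,051. Book value $15,154.
Year 4: ⌊$15,154 × 150%/6⌋ = $3,788. Book value $11,366.

$11,366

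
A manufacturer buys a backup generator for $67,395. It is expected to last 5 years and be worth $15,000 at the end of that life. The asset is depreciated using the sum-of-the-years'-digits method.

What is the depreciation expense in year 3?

$10,479

Depreciable base = $67,395 − $15,000 = $52,395.
Sum of the years' digits = 5+4+3+2+1 = 15.
Year 1: $52,395 × 5/15 = $17,465. Book value $49,930.
Year 2: $52,395 × 4/15 = $13,972. Book value $35,958.
Year 3: $52,395 × 3/15 = $10,479. Book value $25,479.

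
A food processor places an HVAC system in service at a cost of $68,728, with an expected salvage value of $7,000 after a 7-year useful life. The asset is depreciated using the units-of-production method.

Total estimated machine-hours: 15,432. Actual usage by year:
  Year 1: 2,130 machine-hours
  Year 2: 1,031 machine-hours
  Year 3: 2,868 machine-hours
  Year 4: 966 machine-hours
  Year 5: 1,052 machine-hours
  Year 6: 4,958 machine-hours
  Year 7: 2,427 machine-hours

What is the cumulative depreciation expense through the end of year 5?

Depreciable base = $68,728 − $7,000 = $61,728.
Rate = $61,728 / 15,432 machine-hours = $4 per machine-hour.
Year 1: 2,130 × $4 = $8,520. Book value $60,208.
Year 2: 1,031 × $4 = $4,124. Book value $56,084.
Year 3: 2,868 × $4 = $11,472. Book value $44,612.
Year 4: 966 × $4 = $3,864. Book value $40,748.
Year 5: 1,052 × $4 = $4,208. Book value $36,540.
Accumulated through year 5 = $68,728 − $36,540 = $32,188.

$32,188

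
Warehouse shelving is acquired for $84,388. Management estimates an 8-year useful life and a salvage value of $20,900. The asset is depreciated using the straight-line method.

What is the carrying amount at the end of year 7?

Depreciable base = $84,388 − $20,900 = $63,488.
Annual expense = $63,488 / 8 = $7,936.
End of year 1: book value $76,452.
End of year 2: book value $68,516.
End of year 3: book value $60,580.
End of year 4: book value $52,644.
End of year 5: book value $44,708.
End of year 6: book value $36,772.
End of year 7: book value $28,836.

$28,836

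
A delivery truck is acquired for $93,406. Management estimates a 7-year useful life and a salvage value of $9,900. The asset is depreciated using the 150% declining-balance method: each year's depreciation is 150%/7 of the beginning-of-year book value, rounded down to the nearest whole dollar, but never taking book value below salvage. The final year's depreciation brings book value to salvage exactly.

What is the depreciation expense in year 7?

$12,078

Depreciable base = $93,406 − $9,900 = $83,506.
Year 1: ⌊$93,406 × 150%/7⌋ = $20,015. Book value $73,391.
Year 2: ⌊$73,391 × 150%/7⌋ = $15,726. Book value $57,665.
Year 3: ⌊$57,665 × 150%/7⌋ = $12,356. Book value $45,309.
Year 4: ⌊$45,309 × 150%/7⌋ = $9,709. Book value $35,600.
Year 5: ⌊$35,600 × 150%/7⌋ = $7,628. Book value $27,972.
Year 6: ⌊$27,972 × 150%/7⌋ = $5,994. Book value $21,978.
Year 7 (final): $21,978 − $9,900 = $12,078. Book value $9,900.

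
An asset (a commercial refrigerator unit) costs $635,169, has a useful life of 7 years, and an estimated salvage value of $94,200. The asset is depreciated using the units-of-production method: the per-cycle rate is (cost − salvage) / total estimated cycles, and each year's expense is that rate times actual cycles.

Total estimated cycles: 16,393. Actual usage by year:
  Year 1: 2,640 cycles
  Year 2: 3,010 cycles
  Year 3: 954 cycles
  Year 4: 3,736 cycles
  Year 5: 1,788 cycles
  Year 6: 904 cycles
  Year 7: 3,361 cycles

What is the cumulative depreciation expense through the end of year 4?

$341,220

Depreciable base = $635,169 − $94,200 = $540,969.
Rate = $540,969 / 16,393 cycles = $33 per cycle.
Year 1: 2,640 × $33 = $87,120. Book value $548,049.
Year 2: 3,010 × $33 = $99,330. Book value $448,719.
Year 3: 954 × $33 = $31,482. Book value $417,237.
Year 4: 3,736 × $33 = $123,288. Book value $293,949.
Accumulated through year 4 = $635,169 − $293,949 = $341,220.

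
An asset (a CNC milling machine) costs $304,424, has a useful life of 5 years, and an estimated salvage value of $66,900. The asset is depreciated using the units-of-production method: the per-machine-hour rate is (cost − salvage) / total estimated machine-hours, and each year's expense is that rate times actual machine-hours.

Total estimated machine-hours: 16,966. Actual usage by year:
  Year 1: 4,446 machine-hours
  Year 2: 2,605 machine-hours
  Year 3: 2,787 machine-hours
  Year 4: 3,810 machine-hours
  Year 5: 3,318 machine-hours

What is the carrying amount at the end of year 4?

$113,352

Depreciable base = $304,424 − $66,900 = $237,524.
Rate = $237,524 / 16,966 machine-hours = $14 per machine-hour.
Year 1: 4,446 × $14 = $62,244. Book value $242,180.
Year 2: 2,605 × $14 = $36,470. Book value $205,710.
Year 3: 2,787 × $14 = $39,018. Book value $166,692.
Year 4: 3,810 × $14 = $53,340. Book value $113,352.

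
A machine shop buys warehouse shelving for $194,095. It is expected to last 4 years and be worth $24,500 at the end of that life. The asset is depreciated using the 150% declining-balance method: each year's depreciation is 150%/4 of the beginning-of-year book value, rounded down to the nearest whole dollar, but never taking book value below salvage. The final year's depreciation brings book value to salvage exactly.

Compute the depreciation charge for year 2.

$45,491

Depreciable base = $194,095 − $24,500 = $169,595.
Year 1: ⌊$194,095 × 150%/4⌋ = $72,785. Book value $121,310.
Year 2: ⌊$121,310 × 150%/4⌋ = $45,491. Book value $75,819.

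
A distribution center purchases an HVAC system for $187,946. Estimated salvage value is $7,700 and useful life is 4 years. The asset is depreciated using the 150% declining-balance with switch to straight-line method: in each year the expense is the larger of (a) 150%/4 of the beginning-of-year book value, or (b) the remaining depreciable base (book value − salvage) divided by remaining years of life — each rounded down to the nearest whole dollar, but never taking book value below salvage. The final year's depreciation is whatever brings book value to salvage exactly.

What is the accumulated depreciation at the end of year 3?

$147,387

Depreciable base = $187,946 − $7,700 = $180,246.
Year 1: DB = ⌊$187,946 × 150%/4⌋ = $70,479; SL = ⌊$180,246/4⌋ = $45,061 → take DB $70,479. Book value $117,467.
Year 2: DB = ⌊$117,467 × 150%/4⌋ = $44,050; SL = ⌊$109,767/3⌋ = $36,589 → take DB $44,050. Book value $73,417.
Year 3: DB = ⌊$73,417 × 150%/4⌋ = $27,531; SL = ⌊$65,717/2⌋ = $32,858 → take SL $32,858. Book value $40,559.
Accumulated through year 3 = $187,946 − $40,559 = $147,387.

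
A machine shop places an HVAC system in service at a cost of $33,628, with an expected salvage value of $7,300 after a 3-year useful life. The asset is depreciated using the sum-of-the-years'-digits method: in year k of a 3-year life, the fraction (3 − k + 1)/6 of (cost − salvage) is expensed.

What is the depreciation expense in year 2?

Depreciable base = $33,628 − $7,300 = $26,328.
Sum of the years' digits = 3+2+1 = 6.
Year 1: $26,328 × 3/6 = $13,164. Book value $20,464.
Year 2: $26,328 × 2/6 = $8,776. Book value $11,688.

$8,776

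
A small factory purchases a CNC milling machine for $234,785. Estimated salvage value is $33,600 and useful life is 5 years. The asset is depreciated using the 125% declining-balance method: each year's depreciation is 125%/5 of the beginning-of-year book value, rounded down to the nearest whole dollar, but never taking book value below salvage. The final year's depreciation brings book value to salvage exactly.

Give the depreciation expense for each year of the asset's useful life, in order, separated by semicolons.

Depreciable base = $234,785 − $33,600 = $201,185.
Year 1: ⌊$234,785 × 125%/5⌋ = $58,696. Book value $176,089.
Year 2: ⌊$176,089 × 125%/5⌋ = $44,022. Book value $132,067.
Year 3: ⌊$132,067 × 125%/5⌋ = $33,016. Book value $99,051.
Year 4: ⌊$99,051 × 125%/5⌋ = $24,762. Book value $74,289.
Year 5 (final): $74,289 − $33,600 = $40,689. Book value $33,600.

$58,696; $44,022; $33,016; $24,762; $40,689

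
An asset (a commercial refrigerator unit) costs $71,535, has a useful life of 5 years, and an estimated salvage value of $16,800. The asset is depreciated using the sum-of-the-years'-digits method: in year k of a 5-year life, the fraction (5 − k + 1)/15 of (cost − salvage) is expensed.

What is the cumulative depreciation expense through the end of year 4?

$51,086

Depreciable base = $71,535 − $16,800 = $54,735.
Sum of the years' digits = 5+4+3+2+1 = 15.
Year 1: $54,735 × 5/15 = $18,245. Book value $53,290.
Year 2: $54,735 × 4/15 = $14,596. Book value $38,694.
Year 3: $54,735 × 3/15 = $10,947. Book value $27,747.
Year 4: $54,735 × 2/15 = $7,298. Book value $20,449.
Accumulated through year 4 = $71,535 − $20,449 = $51,086.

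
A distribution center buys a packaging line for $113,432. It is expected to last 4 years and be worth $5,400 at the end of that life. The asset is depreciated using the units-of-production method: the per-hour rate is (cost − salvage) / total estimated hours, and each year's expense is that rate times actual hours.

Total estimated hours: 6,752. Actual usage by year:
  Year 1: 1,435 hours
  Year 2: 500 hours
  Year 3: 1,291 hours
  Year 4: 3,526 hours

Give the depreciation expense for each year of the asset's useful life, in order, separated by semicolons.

$22,960; $8,000; $20,656; $56,416

Depreciable base = $113,432 − $5,400 = $108,032.
Rate = $108,032 / 6,752 hours = $16 per hour.
Year 1: 1,435 × $16 = $22,960. Book value $90,472.
Year 2: 500 × $16 = $8,000. Book value $82,472.
Year 3: 1,291 × $16 = $20,656. Book value $61,816.
Year 4: 3,526 × $16 = $56,416. Book value $5,400.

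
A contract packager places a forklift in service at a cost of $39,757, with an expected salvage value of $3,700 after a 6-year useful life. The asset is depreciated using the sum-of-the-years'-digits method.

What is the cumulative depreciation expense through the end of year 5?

$34,340

Depreciable base = $39,757 − $3,700 = $36,057.
Sum of the years' digits = 6+5+4+3+2+1 = 21.
Year 1: $36,057 × 6/21 = $10,302. Book value $29,455.
Year 2: $36,057 × 5/21 = $8,585. Book value $20,870.
Year 3: $36,057 × 4/21 = $6,868. Book value $14,002.
Year 4: $36,057 × 3/21 = $5,151. Book value $8,851.
Year 5: $36,057 × 2/21 = $3,434. Book value $5,417.
Accumulated through year 5 = $39,757 − $5,417 = $34,340.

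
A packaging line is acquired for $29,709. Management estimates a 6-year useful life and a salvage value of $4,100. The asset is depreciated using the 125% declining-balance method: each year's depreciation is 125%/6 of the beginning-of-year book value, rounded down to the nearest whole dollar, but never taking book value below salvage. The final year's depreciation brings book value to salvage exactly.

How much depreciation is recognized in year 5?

Depreciable base = $29,709 − $4,100 = $25,609.
Year 1: ⌊$29,709 × 125%/6⌋ = $6,189. Book value $23,520.
Year 2: ⌊$23,520 × 125%/6⌋ = $4,900. Book value $18,620.
Year 3: ⌊$18,620 × 125%/6⌋ = $3,879. Book value $14,741.
Year 4: ⌊$14,741 × 125%/6⌋ = $3,071. Book value $11,670.
Year 5: ⌊$11,670 × 125%/6⌋ = $2,431. Book value $9,239.

$2,431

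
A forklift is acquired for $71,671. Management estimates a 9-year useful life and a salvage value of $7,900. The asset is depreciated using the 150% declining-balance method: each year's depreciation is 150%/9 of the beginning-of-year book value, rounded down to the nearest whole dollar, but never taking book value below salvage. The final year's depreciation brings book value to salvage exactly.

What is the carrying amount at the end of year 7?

$20,005

Depreciable base = $71,671 − $7,900 = $63,771.
Year 1: ⌊$71,671 × 150%/9⌋ = $11,945. Book value $59,726.
Year 2: ⌊$59,726 × 150%/9⌋ = $9,954. Book value $49,772.
Year 3: ⌊$49,772 × 150%/9⌋ = $8,295. Book value $41,477.
Year 4: ⌊$41,477 × 150%/9⌋ = $6,912. Book value $34,565.
Year 5: ⌊$34,565 × 150%/9⌋ = $5,760. Book value $28,805.
Year 6: ⌊$28,805 × 150%/9⌋ = $4,800. Book value $24,005.
Year 7: ⌊$24,005 × 150%/9⌋ = $4,000. Book value $20,005.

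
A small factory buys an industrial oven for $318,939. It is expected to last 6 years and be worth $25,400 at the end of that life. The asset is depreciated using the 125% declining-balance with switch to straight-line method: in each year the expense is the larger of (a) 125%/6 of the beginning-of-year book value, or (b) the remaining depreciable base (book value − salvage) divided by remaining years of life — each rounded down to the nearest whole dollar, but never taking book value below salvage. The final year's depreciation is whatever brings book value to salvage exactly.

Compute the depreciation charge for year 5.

Depreciable base = $318,939 − $25,400 = $293,539.
Year 1: DB = ⌊$318,939 × 125%/6⌋ = $66,445; SL = ⌊$293,539/6⌋ = $48,923 → take DB $66,445. Book value $252,494.
Year 2: DB = ⌊$252,494 × 125%/6⌋ = $52,602; SL = ⌊$227,094/5⌋ = $45,418 → take DB $52,602. Book value $199,892.
Year 3: DB = ⌊$199,892 × 125%/6⌋ = $41,644; SL = ⌊$174,492/4⌋ = $43,623 → take SL $43,623. Book value $156,269.
Year 4: DB = ⌊$156,269 × 125%/6⌋ = $32,556; SL = ⌊$130,869/3⌋ = $43,623 → take SL $43,623. Book value $112,646.
Year 5: DB = ⌊$112,646 × 125%/6⌋ = $23,467; SL = ⌊$87,246/2⌋ = $43,623 → take SL $43,623. Book value $69,023.

$43,623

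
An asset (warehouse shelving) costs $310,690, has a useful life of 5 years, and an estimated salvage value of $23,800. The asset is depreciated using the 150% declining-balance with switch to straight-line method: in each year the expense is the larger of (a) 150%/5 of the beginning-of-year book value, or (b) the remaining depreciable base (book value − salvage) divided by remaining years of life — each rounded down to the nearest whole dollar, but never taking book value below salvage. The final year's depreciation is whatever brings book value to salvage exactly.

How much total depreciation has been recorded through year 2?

Depreciable base = $310,690 − $23,800 = $286,890.
Year 1: DB = ⌊$310,690 × 150%/5⌋ = $93,207; SL = ⌊$286,890/5⌋ = $57,378 → take DB $93,207. Book value $217,483.
Year 2: DB = ⌊$217,483 × 150%/5⌋ = $65,244; SL = ⌊$193,683/4⌋ = $48,420 → take DB $65,244. Book value $152,239.
Accumulated through year 2 = $310,690 − $152,239 = $158,451.

$158,451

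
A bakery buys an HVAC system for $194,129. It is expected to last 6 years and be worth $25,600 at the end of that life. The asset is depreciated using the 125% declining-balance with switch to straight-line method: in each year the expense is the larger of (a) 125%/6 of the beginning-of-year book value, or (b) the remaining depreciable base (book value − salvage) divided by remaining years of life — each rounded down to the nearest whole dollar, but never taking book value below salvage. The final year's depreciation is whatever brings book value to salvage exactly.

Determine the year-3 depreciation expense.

Depreciable base = $194,129 − $25,600 = $168,529.
Year 1: DB = ⌊$194,129 × 125%/6⌋ = $40,443; SL = ⌊$168,529/6⌋ = $28,088 → take DB $40,443. Book value $153,686.
Year 2: DB = ⌊$153,686 × 125%/6⌋ = $32,017; SL = ⌊$128,086/5⌋ = $25,617 → take DB $32,017. Book value $121,669.
Year 3: DB = ⌊$121,669 × 125%/6⌋ = $25,347; SL = ⌊$96,069/4⌋ = $24,017 → take DB $25,347. Book value $96,322.

$25,347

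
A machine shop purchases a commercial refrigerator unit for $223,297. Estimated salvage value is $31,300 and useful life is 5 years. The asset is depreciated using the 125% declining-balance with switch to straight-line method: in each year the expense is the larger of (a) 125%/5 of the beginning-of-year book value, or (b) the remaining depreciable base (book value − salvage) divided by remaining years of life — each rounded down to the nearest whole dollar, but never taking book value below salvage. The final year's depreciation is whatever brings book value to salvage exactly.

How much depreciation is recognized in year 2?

$41,868

Depreciable base = $223,297 − $31,300 = $191,997.
Year 1: DB = ⌊$223,297 × 125%/5⌋ = $55,824; SL = ⌊$191,997/5⌋ = $38,399 → take DB $55,824. Book value $167,473.
Year 2: DB = ⌊$167,473 × 125%/5⌋ = $41,868; SL = ⌊$136,173/4⌋ = $34,043 → take DB $41,868. Book value $125,605.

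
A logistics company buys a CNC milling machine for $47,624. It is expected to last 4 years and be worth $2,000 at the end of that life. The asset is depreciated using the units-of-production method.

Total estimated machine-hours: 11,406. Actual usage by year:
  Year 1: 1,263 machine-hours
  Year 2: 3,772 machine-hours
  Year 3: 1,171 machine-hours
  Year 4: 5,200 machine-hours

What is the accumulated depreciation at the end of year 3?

$24,824

Depreciable base = $47,624 − $2,000 = $45,624.
Rate = $45,624 / 11,406 machine-hours = $4 per machine-hour.
Year 1: 1,263 × $4 = $5,052. Book value $42,572.
Year 2: 3,772 × $4 = $15,088. Book value $27,484.
Year 3: 1,171 × $4 = $4,684. Book value $22,800.
Accumulated through year 3 = $47,624 − $22,800 = $24,824.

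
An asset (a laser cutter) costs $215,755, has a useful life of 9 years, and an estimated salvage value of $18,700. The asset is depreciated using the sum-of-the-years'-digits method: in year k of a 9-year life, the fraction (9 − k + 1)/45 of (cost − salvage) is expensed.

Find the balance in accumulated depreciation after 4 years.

Depreciable base = $215,755 − $18,700 = $197,055.
Sum of the years' digits = 9+8+7+6+5+4+3+2+1 = 45.
Year 1: $197,055 × 9/45 = $39,411. Book value $176,344.
Year 2: $197,055 × 8/45 = $35,032. Book value $141,312.
Year 3: $197,055 × 7/45 = $30,653. Book value $110,659.
Year 4: $197,055 × 6/45 = $26,274. Book value $84,385.
Accumulated through year 4 = $215,755 − $84,385 = $131,370.

$131,370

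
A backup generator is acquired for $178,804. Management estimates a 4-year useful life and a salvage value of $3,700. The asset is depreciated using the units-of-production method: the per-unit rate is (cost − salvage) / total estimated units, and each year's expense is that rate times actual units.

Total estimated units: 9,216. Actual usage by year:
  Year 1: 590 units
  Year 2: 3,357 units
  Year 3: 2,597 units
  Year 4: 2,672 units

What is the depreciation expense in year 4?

$50,768

Depreciable base = $178,804 − $3,700 = $175,104.
Rate = $175,104 / 9,216 units = $19 per unit.
Year 1: 590 × $19 = $11,210. Book value $167,594.
Year 2: 3,357 × $19 = $63,783. Book value $103,811.
Year 3: 2,597 × $19 = $49,343. Book value $54,468.
Year 4: 2,672 × $19 = $50,768. Book value $3,700.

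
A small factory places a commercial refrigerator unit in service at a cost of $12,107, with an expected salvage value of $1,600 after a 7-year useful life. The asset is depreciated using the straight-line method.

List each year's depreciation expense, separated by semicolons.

$1,501; $1,501; $1,501; $1,501; $1,501; $1,501; $1,501

Depreciable base = $12,107 − $1,600 = $10,507.
Annual expense = $10,507 / 7 = $1,501.
End of year 1: book value $10,606.
End of year 2: book value $9,105.
End of year 3: book value $7,604.
End of year 4: book value $6,103.
End of year 5: book value $4,602.
End of year 6: book value $3,101.
End of year 7: book value $1,600.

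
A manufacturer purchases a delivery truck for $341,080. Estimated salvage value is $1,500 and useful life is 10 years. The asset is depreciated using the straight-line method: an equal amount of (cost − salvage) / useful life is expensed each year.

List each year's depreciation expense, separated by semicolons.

$33,958; $33,958; $33,958; $33,958; $33,958; $33,958; $33,958; $33,958; $33,958; $33,958

Depreciable base = $341,080 − $1,500 = $339,580.
Annual expense = $339,580 / 10 = $33,958.
End of year 1: book value $307,122.
End of year 2: book value $273,164.
End of year 3: book value $239,206.
End of year 4: book value $205,248.
End of year 5: book value $171,290.
End of year 6: book value $137,332.
End of year 7: book value $103,374.
End of year 8: book value $69,416.
End of year 9: book value $35,458.
End of year 10: book value $1,500.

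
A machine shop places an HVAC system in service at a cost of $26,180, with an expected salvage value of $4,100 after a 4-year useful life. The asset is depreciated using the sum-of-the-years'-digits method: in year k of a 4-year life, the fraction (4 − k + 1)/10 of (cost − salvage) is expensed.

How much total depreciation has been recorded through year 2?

$15,456

Depreciable base = $26,180 − $4,100 = $22,080.
Sum of the years' digits = 4+3+2+1 = 10.
Year 1: $22,080 × 4/10 = $8,832. Book value $17,348.
Year 2: $22,080 × 3/10 = $6,624. Book value $10,724.
Accumulated through year 2 = $26,180 − $10,724 = $15,456.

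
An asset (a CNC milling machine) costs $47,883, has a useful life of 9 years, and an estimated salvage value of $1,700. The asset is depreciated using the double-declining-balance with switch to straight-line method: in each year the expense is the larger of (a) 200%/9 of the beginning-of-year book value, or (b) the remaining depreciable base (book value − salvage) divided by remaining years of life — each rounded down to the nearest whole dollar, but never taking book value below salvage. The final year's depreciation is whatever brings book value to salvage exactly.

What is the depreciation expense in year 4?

Depreciable base = $47,883 − $1,700 = $46,183.
Year 1: DB = ⌊$47,883 × 200%/9⌋ = $10,640; SL = ⌊$46,183/9⌋ = $5,131 → take DB $10,640. Book value $37,243.
Year 2: DB = ⌊$37,243 × 200%/9⌋ = $8,276; SL = ⌊$35,543/8⌋ = $4,442 → take DB $8,276. Book value $28,967.
Year 3: DB = ⌊$28,967 × 200%/9⌋ = $6,437; SL = ⌊$27,267/7⌋ = $3,895 → take DB $6,437. Book value $22,530.
Year 4: DB = ⌊$22,530 × 200%/9⌋ = $5,006; SL = ⌊$20,830/6⌋ = $3,471 → take DB $5,006. Book value $17,524.

$5,006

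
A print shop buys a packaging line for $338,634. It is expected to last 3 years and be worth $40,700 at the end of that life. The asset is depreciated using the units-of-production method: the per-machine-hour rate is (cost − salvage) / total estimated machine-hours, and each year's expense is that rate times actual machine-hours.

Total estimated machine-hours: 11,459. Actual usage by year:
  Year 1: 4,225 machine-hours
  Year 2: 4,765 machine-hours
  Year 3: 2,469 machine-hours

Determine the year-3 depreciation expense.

$64,194

Depreciable base = $338,634 − $40,700 = $297,934.
Rate = $297,934 / 11,459 machine-hours = $26 per machine-hour.
Year 1: 4,225 × $26 = $109,850. Book value $228,784.
Year 2: 4,765 × $26 = $123,890. Book value $104,894.
Year 3: 2,469 × $26 = $64,194. Book value $40,700.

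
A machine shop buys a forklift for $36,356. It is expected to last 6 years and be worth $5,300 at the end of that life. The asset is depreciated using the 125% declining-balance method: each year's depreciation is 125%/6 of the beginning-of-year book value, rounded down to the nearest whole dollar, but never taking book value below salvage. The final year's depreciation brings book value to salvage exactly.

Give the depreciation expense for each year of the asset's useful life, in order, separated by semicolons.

Depreciable base = $36,356 − $5,300 = $31,056.
Year 1: ⌊$36,356 × 125%/6⌋ = $7,574. Book value $28,782.
Year 2: ⌊$28,782 × 125%/6⌋ = $5,996. Book value $22,786.
Year 3: ⌊$22,786 × 125%/6⌋ = $4,747. Book value $18,039.
Year 4: ⌊$18,039 × 125%/6⌋ = $3,758. Book value $14,281.
Year 5: ⌊$14,281 × 125%/6⌋ = $2,975. Book value $11,306.
Year 6 (final): $11,306 − $5,300 = $6,006. Book value $5,300.

$7,574; $5,996; $4,747; $3,758; $2,975; $6,006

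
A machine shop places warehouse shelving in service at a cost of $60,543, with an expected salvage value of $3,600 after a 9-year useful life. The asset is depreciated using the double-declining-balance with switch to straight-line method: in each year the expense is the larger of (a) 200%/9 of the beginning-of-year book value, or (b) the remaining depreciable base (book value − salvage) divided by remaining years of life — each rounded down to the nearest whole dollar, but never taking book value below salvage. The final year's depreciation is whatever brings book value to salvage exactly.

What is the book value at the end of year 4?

$22,157

Depreciable base = $60,543 − $3,600 = $56,943.
Year 1: DB = ⌊$60,543 × 200%/9⌋ = $13,454; SL = ⌊$56,943/9⌋ = $6,327 → take DB $13,454. Book value $47,089.
Year 2: DB = ⌊$47,089 × 200%/9⌋ = $10,464; SL = ⌊$43,489/8⌋ = $5,436 → take DB $10,464. Book value $36,625.
Year 3: DB = ⌊$36,625 × 200%/9⌋ = $8,138; SL = ⌊$33,025/7⌋ = $4,717 → take DB $8,138. Book value $28,487.
Year 4: DB = ⌊$28,487 × 200%/9⌋ = $6,330; SL = ⌊$24,887/6⌋ = $4,147 → take DB $6,330. Book value $22,157.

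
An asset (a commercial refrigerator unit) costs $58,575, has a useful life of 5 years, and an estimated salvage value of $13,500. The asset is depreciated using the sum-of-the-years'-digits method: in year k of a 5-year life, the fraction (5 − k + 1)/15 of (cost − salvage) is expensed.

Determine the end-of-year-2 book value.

Depreciable base = $58,575 − $13,500 = $45,075.
Sum of the years' digits = 5+4+3+2+1 = 15.
Year 1: $45,075 × 5/15 = $15,025. Book value $43,550.
Year 2: $45,075 × 4/15 = $12,020. Book value $31,530.

$31,530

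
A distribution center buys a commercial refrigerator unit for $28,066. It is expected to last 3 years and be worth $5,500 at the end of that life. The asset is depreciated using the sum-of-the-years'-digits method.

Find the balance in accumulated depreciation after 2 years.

Depreciable base = $28,066 − $5,500 = $22,566.
Sum of the years' digits = 3+2+1 = 6.
Year 1: $22,566 × 3/6 = $11,283. Book value $16,783.
Year 2: $22,566 × 2/6 = $7,522. Book value $9,261.
Accumulated through year 2 = $28,066 − $9,261 = $18,805.

$18,805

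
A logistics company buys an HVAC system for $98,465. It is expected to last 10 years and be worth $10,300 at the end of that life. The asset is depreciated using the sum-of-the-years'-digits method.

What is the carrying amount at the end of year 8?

$15,109

Depreciable base = $98,465 − $10,300 = $88,165.
Sum of the years' digits = 10+9+8+7+6+5+4+3+2+1 = 55.
Year 1: $88,165 × 10/55 = $16,030. Book value $82,435.
Year 2: $88,165 × 9/55 = $14,427. Book value $68,008.
Year 3: $88,165 × 8/55 = $12,824. Book value $55,184.
Year 4: $88,165 × 7/55 = $11,221. Book value $43,963.
Year 5: $88,165 × 6/55 = $9,618. Book value $34,345.
Year 6: $88,165 × 5/55 = $8,015. Book value $26,330.
Year 7: $88,165 × 4/55 = $6,412. Book value $19,918.
Year 8: $88,165 × 3/55 = $4,809. Book value $15,109.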